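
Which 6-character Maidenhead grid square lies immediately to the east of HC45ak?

HC45bk

Longitude subsquare a = 0; +1 → 1 = b.
The latitude characters are unchanged.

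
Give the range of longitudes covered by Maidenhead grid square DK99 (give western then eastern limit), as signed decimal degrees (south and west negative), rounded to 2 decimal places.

Field D=3, K=10: +3·20° lon, +10·10° lat → SW at lon -120°, lat 10°.
Square 9, 9: +9·2° lon, +9·1° lat → SW at lon -102°, lat 19°.
Cell spans 2° lon × 1° lat.
west -102.00, east -100.00.

-102.00, -100.00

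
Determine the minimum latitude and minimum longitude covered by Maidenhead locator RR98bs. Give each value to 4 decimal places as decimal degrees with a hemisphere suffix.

88.7500° N, 178.0833° E

Field R=17, R=17: +17·20° lon, +17·10° lat → SW at lon 160°, lat 80°.
Square 9, 8: +9·2° lon, +8·1° lat → SW at lon 178°, lat 88°.
Subsquare b=1, s=18: +1·0.0833333° lon, +18·0.0416667° lat → SW at lon 178.083°, lat 88.75°.
latitude 88.7500° N, longitude 178.0833° E.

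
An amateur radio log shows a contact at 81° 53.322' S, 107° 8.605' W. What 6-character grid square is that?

DA68kc

Add 180° to longitude and 90° to latitude: 72.8566, 8.1113.
Field: 72.8566/20 → 3 → D, 8.1113/10 → 0 → A; chars DA.
Square: 12.8566/2 → 6, 8.1113/1 → 8; chars 68.
Subsquare: 0.8566/0.0833333 → 10 → k, 0.1113/0.0416667 → 2 → c; chars kc.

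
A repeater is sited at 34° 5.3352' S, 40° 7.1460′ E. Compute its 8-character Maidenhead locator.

Shift to the Maidenhead origin (180°W, 90°S): lon 220.11910, lat 55.91108.
Field: 220.11910/20 → 11 → L, 55.91108/10 → 5 → F; chars LF.
Square: 0.11910/2 → 0, 5.91108/1 → 5; chars 05.
Subsquare: 0.11910/0.0833333 → 1 → b, 0.91108/0.0416667 → 21 → v; chars bv.
Extended square: 0.03577/0.00833333 → 4, 0.03608/0.00416667 → 8; chars 48.

LF05bv48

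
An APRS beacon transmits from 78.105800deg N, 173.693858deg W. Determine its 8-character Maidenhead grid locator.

AQ38dc65

Shift to the Maidenhead origin (180°W, 90°S): lon 6.30614, lat 168.10580.
Field: lon ⌊6.30614/20⌋ = 0 → A; lat ⌊168.10580/10⌋ = 16 → Q.
Square: lon ⌊6.30614/2⌋ = 3; lat ⌊8.10580/1⌋ = 8.
Subsquare: lon ⌊0.30614/0.0833333⌋ = 3 → d; lat ⌊0.10580/0.0416667⌋ = 2 → c.
Extended square: lon ⌊0.05614/0.00833333⌋ = 6; lat ⌊0.02247/0.00416667⌋ = 5.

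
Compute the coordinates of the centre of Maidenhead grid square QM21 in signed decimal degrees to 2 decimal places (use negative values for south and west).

Field Q=16, M=12: +16·20° lon, +12·10° lat → SW at lon 140°, lat 30°.
Square 2, 1: +2·2° lon, +1·1° lat → SW at lon 144°, lat 31°.
Cell spans 2° lon × 1° lat. Centre is SW corner plus half of each.
latitude 31.50, longitude 145.00.

31.50, 145.00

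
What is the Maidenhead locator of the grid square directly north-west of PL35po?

PL35op

Longitude subsquare p = 15; −1 → 14 = o.
Latitude subsquare o = 14; +1 → 15 = p.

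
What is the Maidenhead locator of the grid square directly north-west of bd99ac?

Longitude subsquare a = 0; −1 → -1, wraps to 23 = x, carry into square.
Longitude square 9; −1 → 8.
Latitude subsquare c = 2; +1 → 3 = d.

BD89xd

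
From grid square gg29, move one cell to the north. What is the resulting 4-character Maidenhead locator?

Latitude square 9; +1 → 10, wraps to 0, carry into field.
Latitude field G = 6; +1 → 7 = H.
The longitude characters are unchanged.

GH20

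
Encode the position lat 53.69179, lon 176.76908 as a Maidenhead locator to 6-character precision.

RO83jq

Add 180° to longitude and 90° to latitude: 356.7691, 143.6918.
Field: 356.7691/20 → 17 → R, 143.6918/10 → 14 → O; chars RO.
Square: 16.7691/2 → 8, 3.6918/1 → 3; chars 83.
Subsquare: 0.7691/0.0833333 → 9 → j, 0.6918/0.0416667 → 16 → q; chars jq.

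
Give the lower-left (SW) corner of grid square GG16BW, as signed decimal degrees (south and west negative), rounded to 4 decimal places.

-23.0833, -57.9167

Field G=6, G=6: +6·20° lon, +6·10° lat → SW at lon -60°, lat -30°.
Square 1, 6: +1·2° lon, +6·1° lat → SW at lon -58°, lat -24°.
Subsquare b=1, w=22: +1·0.0833333° lon, +22·0.0416667° lat → SW at lon -57.9167°, lat -23.0833°.
latitude -23.0833, longitude -57.9167.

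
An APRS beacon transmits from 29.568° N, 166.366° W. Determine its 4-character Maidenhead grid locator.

Add 180° to longitude and 90° to latitude: 13.63, 119.57.
Field (20°×10°, letters A–R): lon ⌊13.63/20⌋ = 0 → A; lat ⌊119.57/10⌋ = 11 → L.
Square (2°×1°, digits 0–9): lon ⌊13.63/2⌋ = 6; lat ⌊9.57/1⌋ = 9.

AL69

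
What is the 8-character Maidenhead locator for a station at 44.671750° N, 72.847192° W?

Offset from 180°W / 90°S: lon 107.15281°, lat 134.67175°.
Field: 107.15281/20 → 5 → F, 134.67175/10 → 13 → N; chars FN.
Square: 7.15281/2 → 3, 4.67175/1 → 4; chars 34.
Subsquare: 1.15281/0.0833333 → 13 → n, 0.67175/0.0416667 → 16 → q; chars nq.
Extended square: 0.06947/0.00833333 → 8, 0.00508/0.00416667 → 1; chars 81.

FN34nq81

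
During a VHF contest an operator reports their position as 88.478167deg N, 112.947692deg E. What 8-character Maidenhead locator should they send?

Offset from 180°W / 90°S: lon 292.94769°, lat 178.47817°.
Field: lon ⌊292.94769/20⌋ = 14 → O; lat ⌊178.47817/10⌋ = 17 → R.
Square: lon ⌊12.94769/2⌋ = 6; lat ⌊8.47817/1⌋ = 8.
Subsquare: lon ⌊0.94769/0.0833333⌋ = 11 → l; lat ⌊0.47817/0.0416667⌋ = 11 → l.
Extended square: lon ⌊0.03103/0.00833333⌋ = 3; lat ⌊0.01983/0.00416667⌋ = 4.

OR68ll34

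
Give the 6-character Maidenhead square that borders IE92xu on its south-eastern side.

JE02at

Longitude subsquare x = 23; +1 → 24, wraps to 0 = a, carry into square.
Longitude square 9; +1 → 10, wraps to 0, carry into field.
Longitude field I = 8; +1 → 9 = J.
Latitude subsquare u = 20; −1 → 19 = t.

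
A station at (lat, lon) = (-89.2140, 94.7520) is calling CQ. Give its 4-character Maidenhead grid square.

NA70

Offset from 180°W / 90°S: lon 274.75°, lat 0.79°.
Field: lon ⌊274.75/20⌋ = 13 → N; lat ⌊0.79/10⌋ = 0 → A.
Square: lon ⌊14.75/2⌋ = 7; lat ⌊0.79/1⌋ = 0.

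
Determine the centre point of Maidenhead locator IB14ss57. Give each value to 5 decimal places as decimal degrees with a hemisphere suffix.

Field I=8, B=1: +8·20° lon, +1·10° lat → SW at lon -20°, lat -80°.
Square 1, 4: +1·2° lon, +4·1° lat → SW at lon -18°, lat -76°.
Subsquare s=18, s=18: +18·0.0833333° lon, +18·0.0416667° lat → SW at lon -16.5°, lat -75.25°.
Extended square 5, 7: +5·0.00833333° lon, +7·0.00416667° lat → SW at lon -16.4583°, lat -75.2208°.
Cell spans 0.00833333° lon × 0.00416667° lat. Centre is SW corner plus half of each.
latitude 75.21875° S, longitude 16.45417° W.

75.21875° S, 16.45417° W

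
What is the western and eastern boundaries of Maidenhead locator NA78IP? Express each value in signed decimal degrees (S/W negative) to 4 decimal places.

Field N=13, A=0: +13·20° lon, +0·10° lat → SW at lon 80°, lat -90°.
Square 7, 8: +7·2° lon, +8·1° lat → SW at lon 94°, lat -82°.
Subsquare i=8, p=15: +8·0.0833333° lon, +15·0.0416667° lat → SW at lon 94.6667°, lat -81.375°.
Cell spans 0.0833333° lon × 0.0416667° lat.
west 94.6667, east 94.7500.

94.6667, 94.7500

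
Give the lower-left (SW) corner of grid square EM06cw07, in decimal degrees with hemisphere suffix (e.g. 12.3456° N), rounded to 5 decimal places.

36.94583° N, 99.83333° W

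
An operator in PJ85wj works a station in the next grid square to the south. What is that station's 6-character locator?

PJ85wi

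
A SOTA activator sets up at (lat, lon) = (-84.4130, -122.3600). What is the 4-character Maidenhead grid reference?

CA85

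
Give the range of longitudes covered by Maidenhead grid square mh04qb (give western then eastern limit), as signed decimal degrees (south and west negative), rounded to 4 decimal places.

Field M=12, H=7: +12·20° lon, +7·10° lat → SW at lon 60°, lat -20°.
Square 0, 4: +0·2° lon, +4·1° lat → SW at lon 60°, lat -16°.
Subsquare q=16, b=1: +16·0.0833333° lon, +1·0.0416667° lat → SW at lon 61.3333°, lat -15.9583°.
Cell spans 0.0833333° lon × 0.0416667° lat.
west 61.3333, east 61.4167.

61.3333, 61.4167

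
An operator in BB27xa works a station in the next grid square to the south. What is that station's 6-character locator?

Latitude subsquare a = 0; −1 → -1, wraps to 23 = x, carry into square.
Latitude square 7; −1 → 6.
The longitude characters are unchanged.

BB26xx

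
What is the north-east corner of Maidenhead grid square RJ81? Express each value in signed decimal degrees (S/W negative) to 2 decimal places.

2.00, 178.00

Field R=17, J=9: +17·20° lon, +9·10° lat → SW at lon 160°, lat 0°.
Square 8, 1: +8·2° lon, +1·1° lat → SW at lon 176°, lat 1°.
Cell spans 2° lon × 1° lat. NE corner is SW corner plus one full cell.
latitude 2.00, longitude 178.00.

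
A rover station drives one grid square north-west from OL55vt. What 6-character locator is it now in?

Longitude subsquare v = 21; −1 → 20 = u.
Latitude subsquare t = 19; +1 → 20 = u.

OL55uu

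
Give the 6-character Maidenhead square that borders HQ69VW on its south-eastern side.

Longitude subsquare v = 21; +1 → 22 = w.
Latitude subsquare w = 22; −1 → 21 = v.

HQ69wv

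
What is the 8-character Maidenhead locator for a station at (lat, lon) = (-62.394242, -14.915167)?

Offset from 180°W / 90°S: lon 165.08483°, lat 27.60576°.
Field: 165.08483/20 → 8 → I, 27.60576/10 → 2 → C; chars IC.
Square: 5.08483/2 → 2, 7.60576/1 → 7; chars 27.
Subsquare: 1.08483/0.0833333 → 13 → n, 0.60576/0.0416667 → 14 → o; chars no.
Extended square: 0.00150/0.00833333 → 0, 0.02242/0.00416667 → 5; chars 05.

IC27no05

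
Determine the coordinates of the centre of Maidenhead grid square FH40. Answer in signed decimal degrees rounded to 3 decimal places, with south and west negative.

-19.500, -71.000

Field F=5, H=7: +5·20° lon, +7·10° lat → SW at lon -80°, lat -20°.
Square 4, 0: +4·2° lon, +0·1° lat → SW at lon -72°, lat -20°.
Cell spans 2° lon × 1° lat. Centre is SW corner plus half of each.
latitude -19.500, longitude -71.000.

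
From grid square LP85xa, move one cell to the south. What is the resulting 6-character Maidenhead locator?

LP84xx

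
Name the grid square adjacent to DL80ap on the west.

DL70xp

Longitude subsquare a = 0; −1 → -1, wraps to 23 = x, carry into square.
Longitude square 8; −1 → 7.
The latitude characters are unchanged.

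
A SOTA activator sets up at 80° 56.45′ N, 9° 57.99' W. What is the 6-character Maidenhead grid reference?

Add 180° to longitude and 90° to latitude: 170.0335, 170.9408.
Field (20°×10°, letters A–R): lon ⌊170.0335/20⌋ = 8 → I; lat ⌊170.9408/10⌋ = 17 → R.
Square (2°×1°, digits 0–9): lon ⌊10.0335/2⌋ = 5; lat ⌊0.9408/1⌋ = 0.
Subsquare (5′×2.5′, letters a–x): lon ⌊0.0335/0.0833333⌋ = 0 → a; lat ⌊0.9408/0.0416667⌋ = 22 → w.

IR50aw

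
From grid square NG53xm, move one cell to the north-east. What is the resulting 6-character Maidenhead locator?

Longitude subsquare x = 23; +1 → 24, wraps to 0 = a, carry into square.
Longitude square 5; +1 → 6.
Latitude subsquare m = 12; +1 → 13 = n.

NG63an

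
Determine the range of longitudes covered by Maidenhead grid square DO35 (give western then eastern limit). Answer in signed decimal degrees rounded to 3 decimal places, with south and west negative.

Field D=3, O=14: +3·20° lon, +14·10° lat → SW at lon -120°, lat 50°.
Square 3, 5: +3·2° lon, +5·1° lat → SW at lon -114°, lat 55°.
Cell spans 2° lon × 1° lat.
west -114.000, east -112.000.

-114.000, -112.000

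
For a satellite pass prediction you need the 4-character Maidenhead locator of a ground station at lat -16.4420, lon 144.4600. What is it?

Offset from 180°W / 90°S: lon 324.46°, lat 73.56°.
Field: lon ⌊324.46/20⌋ = 16 → Q; lat ⌊73.56/10⌋ = 7 → H.
Square: lon ⌊4.46/2⌋ = 2; lat ⌊3.56/1⌋ = 3.

QH23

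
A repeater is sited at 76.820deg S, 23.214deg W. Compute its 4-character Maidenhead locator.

HB83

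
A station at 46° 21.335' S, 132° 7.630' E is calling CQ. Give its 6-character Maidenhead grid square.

PE63bp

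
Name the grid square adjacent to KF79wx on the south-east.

KF79xw

Longitude subsquare w = 22; +1 → 23 = x.
Latitude subsquare x = 23; −1 → 22 = w.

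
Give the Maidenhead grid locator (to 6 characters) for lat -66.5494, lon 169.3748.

RC43qk

Add 180° to longitude and 90° to latitude: 349.3748, 23.4506.
Field (20°×10°, letters A–R): lon ⌊349.3748/20⌋ = 17 → R; lat ⌊23.4506/10⌋ = 2 → C.
Square (2°×1°, digits 0–9): lon ⌊9.3748/2⌋ = 4; lat ⌊3.4506/1⌋ = 3.
Subsquare (5′×2.5′, letters a–x): lon ⌊1.3748/0.0833333⌋ = 16 → q; lat ⌊0.4506/0.0416667⌋ = 10 → k.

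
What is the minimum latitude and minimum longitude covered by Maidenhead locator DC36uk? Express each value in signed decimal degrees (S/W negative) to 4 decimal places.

-63.5833, -112.3333

Field D=3, C=2: +3·20° lon, +2·10° lat → SW at lon -120°, lat -70°.
Square 3, 6: +3·2° lon, +6·1° lat → SW at lon -114°, lat -64°.
Subsquare u=20, k=10: +20·0.0833333° lon, +10·0.0416667° lat → SW at lon -112.333°, lat -63.5833°.
latitude -63.5833, longitude -112.3333.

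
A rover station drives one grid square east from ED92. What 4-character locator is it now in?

FD02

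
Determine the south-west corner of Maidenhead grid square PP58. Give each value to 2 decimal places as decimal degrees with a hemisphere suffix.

Field P=15, P=15: +15·20° lon, +15·10° lat → SW at lon 120°, lat 60°.
Square 5, 8: +5·2° lon, +8·1° lat → SW at lon 130°, lat 68°.
latitude 68.00° N, longitude 130.00° E.

68.00° N, 130.00° E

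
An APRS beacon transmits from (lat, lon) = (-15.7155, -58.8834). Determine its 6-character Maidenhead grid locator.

GH04ng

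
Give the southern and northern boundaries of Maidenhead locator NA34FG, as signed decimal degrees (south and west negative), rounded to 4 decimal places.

-85.7500, -85.7083

Field N=13, A=0: +13·20° lon, +0·10° lat → SW at lon 80°, lat -90°.
Square 3, 4: +3·2° lon, +4·1° lat → SW at lon 86°, lat -86°.
Subsquare f=5, g=6: +5·0.0833333° lon, +6·0.0416667° lat → SW at lon 86.4167°, lat -85.75°.
Cell spans 0.0833333° lon × 0.0416667° lat.
south -85.7500, north -85.7083.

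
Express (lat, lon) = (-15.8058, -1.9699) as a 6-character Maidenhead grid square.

Add 180° to longitude and 90° to latitude: 178.0301, 74.1942.
Field: 178.0301/20 → 8 → I, 74.1942/10 → 7 → H; chars IH.
Square: 18.0301/2 → 9, 4.1942/1 → 4; chars 94.
Subsquare: 0.0301/0.0833333 → 0 → a, 0.1942/0.0416667 → 4 → e; chars ae.

IH94ae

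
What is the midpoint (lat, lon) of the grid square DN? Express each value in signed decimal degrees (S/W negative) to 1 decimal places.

Field D=3, N=13: +3·20° lon, +13·10° lat → SW at lon -120°, lat 40°.
Cell spans 20° lon × 10° lat. Centre is SW corner plus half of each.
latitude 45.0, longitude -110.0.

45.0, -110.0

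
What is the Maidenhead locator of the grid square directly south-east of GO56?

GO65

Longitude square 5; +1 → 6.
Latitude square 6; −1 → 5.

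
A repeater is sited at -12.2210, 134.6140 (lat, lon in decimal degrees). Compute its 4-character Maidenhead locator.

PH77

Shift to the Maidenhead origin (180°W, 90°S): lon 314.61, lat 77.78.
Field (20°×10°, letters A–R): lon ⌊314.61/20⌋ = 15 → P; lat ⌊77.78/10⌋ = 7 → H.
Square (2°×1°, digits 0–9): lon ⌊14.61/2⌋ = 7; lat ⌊7.78/1⌋ = 7.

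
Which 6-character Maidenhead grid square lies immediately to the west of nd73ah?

ND63xh

Longitude subsquare a = 0; −1 → -1, wraps to 23 = x, carry into square.
Longitude square 7; −1 → 6.
The latitude characters are unchanged.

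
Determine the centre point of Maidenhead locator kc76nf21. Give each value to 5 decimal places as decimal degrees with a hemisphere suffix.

Field K=10, C=2: +10·20° lon, +2·10° lat → SW at lon 20°, lat -70°.
Square 7, 6: +7·2° lon, +6·1° lat → SW at lon 34°, lat -64°.
Subsquare n=13, f=5: +13·0.0833333° lon, +5·0.0416667° lat → SW at lon 35.0833°, lat -63.7917°.
Extended square 2, 1: +2·0.00833333° lon, +1·0.00416667° lat → SW at lon 35.1°, lat -63.7875°.
Cell spans 0.00833333° lon × 0.00416667° lat. Centre is SW corner plus half of each.
latitude 63.78542° S, longitude 35.10417° E.

63.78542° S, 35.10417° E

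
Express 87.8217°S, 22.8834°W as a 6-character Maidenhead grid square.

Offset from 180°W / 90°S: lon 157.1166°, lat 2.1783°.
Field: 157.1166/20 → 7 → H, 2.1783/10 → 0 → A; chars HA.
Square: 17.1166/2 → 8, 2.1783/1 → 2; chars 82.
Subsquare: 1.1166/0.0833333 → 13 → n, 0.1783/0.0416667 → 4 → e; chars ne.

HA82ne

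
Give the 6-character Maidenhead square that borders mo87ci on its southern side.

Latitude subsquare i = 8; −1 → 7 = h.
The longitude characters are unchanged.

MO87ch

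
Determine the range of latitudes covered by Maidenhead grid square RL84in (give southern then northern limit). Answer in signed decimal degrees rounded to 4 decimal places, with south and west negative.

Field R=17, L=11: +17·20° lon, +11·10° lat → SW at lon 160°, lat 20°.
Square 8, 4: +8·2° lon, +4·1° lat → SW at lon 176°, lat 24°.
Subsquare i=8, n=13: +8·0.0833333° lon, +13·0.0416667° lat → SW at lon 176.667°, lat 24.5417°.
Cell spans 0.0833333° lon × 0.0416667° lat.
south 24.5417, north 24.5833.

24.5417, 24.5833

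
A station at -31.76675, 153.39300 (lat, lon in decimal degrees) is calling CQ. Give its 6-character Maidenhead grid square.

Shift to the Maidenhead origin (180°W, 90°S): lon 333.3930, lat 58.2332.
Field: 333.3930/20 → 16 → Q, 58.2332/10 → 5 → F; chars QF.
Square: 13.3930/2 → 6, 8.2332/1 → 8; chars 68.
Subsquare: 1.3930/0.0833333 → 16 → q, 0.2332/0.0416667 → 5 → f; chars qf.

QF68qf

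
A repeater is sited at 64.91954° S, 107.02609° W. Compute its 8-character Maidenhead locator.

DC65lb69

Offset from 180°W / 90°S: lon 72.97391°, lat 25.08046°.
Field (20°×10°, letters A–R): 72.97391/20 → 3 → D, 25.08046/10 → 2 → C; chars DC.
Square (2°×1°, digits 0–9): 12.97391/2 → 6, 5.08046/1 → 5; chars 65.
Subsquare (5′×2.5′, letters a–x): 0.97391/0.0833333 → 11 → l, 0.08046/0.0416667 → 1 → b; chars lb.
Extended square (30″×15″, digits 0–9): 0.05724/0.00833333 → 6, 0.03879/0.00416667 → 9; chars 69.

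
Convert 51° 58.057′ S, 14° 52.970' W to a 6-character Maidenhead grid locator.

Offset from 180°W / 90°S: lon 165.1172°, lat 38.0324°.
Field: 165.1172/20 → 8 → I, 38.0324/10 → 3 → D; chars ID.
Square: 5.1172/2 → 2, 8.0324/1 → 8; chars 28.
Subsquare: 1.1172/0.0833333 → 13 → n, 0.0324/0.0416667 → 0 → a; chars na.

ID28na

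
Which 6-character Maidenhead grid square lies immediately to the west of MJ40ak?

Longitude subsquare a = 0; −1 → -1, wraps to 23 = x, carry into square.
Longitude square 4; −1 → 3.
The latitude characters are unchanged.

MJ30xk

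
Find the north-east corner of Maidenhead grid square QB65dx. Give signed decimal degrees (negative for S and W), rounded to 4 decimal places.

Field Q=16, B=1: +16·20° lon, +1·10° lat → SW at lon 140°, lat -80°.
Square 6, 5: +6·2° lon, +5·1° lat → SW at lon 152°, lat -75°.
Subsquare d=3, x=23: +3·0.0833333° lon, +23·0.0416667° lat → SW at lon 152.25°, lat -74.0417°.
Cell spans 0.0833333° lon × 0.0416667° lat. NE corner is SW corner plus one full cell.
latitude -74.0000, longitude 152.3333.

-74.0000, 152.3333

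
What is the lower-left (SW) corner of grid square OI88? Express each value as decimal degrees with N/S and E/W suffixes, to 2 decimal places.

2.00° S, 116.00° E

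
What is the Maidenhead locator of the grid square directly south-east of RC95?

AC04

Longitude square 9; +1 → 10, wraps to 0, carry into field.
Longitude field R = 17; +1 → 18, wraps to 0 = A, wrapping around the antimeridian.
Latitude square 5; −1 → 4.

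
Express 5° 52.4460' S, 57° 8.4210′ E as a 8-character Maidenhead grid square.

LI84nd60

Offset from 180°W / 90°S: lon 237.14035°, lat 84.12590°.
Field: 237.14035/20 → 11 → L, 84.12590/10 → 8 → I; chars LI.
Square: 17.14035/2 → 8, 4.12590/1 → 4; chars 84.
Subsquare: 1.14035/0.0833333 → 13 → n, 0.12590/0.0416667 → 3 → d; chars nd.
Extended square: 0.05702/0.00833333 → 6, 0.00090/0.00416667 → 0; chars 60.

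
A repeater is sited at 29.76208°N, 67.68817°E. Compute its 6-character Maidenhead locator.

Add 180° to longitude and 90° to latitude: 247.6882, 119.7621.
Field: 247.6882/20 → 12 → M, 119.7621/10 → 11 → L; chars ML.
Square: 7.6882/2 → 3, 9.7621/1 → 9; chars 39.
Subsquare: 1.6882/0.0833333 → 20 → u, 0.7621/0.0416667 → 18 → s; chars us.

ML39us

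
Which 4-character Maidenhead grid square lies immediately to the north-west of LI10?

LI01

Longitude square 1; −1 → 0.
Latitude square 0; +1 → 1.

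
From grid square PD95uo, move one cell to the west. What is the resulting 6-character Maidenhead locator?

PD95to

Longitude subsquare u = 20; −1 → 19 = t.
The latitude characters are unchanged.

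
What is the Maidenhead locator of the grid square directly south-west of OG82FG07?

Longitude extended square 0; −1 → -1, wraps to 9, carry into subsquare.
Longitude subsquare f = 5; −1 → 4 = e.
Latitude extended square 7; −1 → 6.

OG82eg96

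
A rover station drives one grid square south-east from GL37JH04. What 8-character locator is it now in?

Longitude extended square 0; +1 → 1.
Latitude extended square 4; −1 → 3.

GL37jh13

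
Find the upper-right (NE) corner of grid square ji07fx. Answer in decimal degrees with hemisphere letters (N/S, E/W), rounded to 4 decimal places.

2.0000° S, 0.5000° E

Field J=9, I=8: +9·20° lon, +8·10° lat → SW at lon 0°, lat -10°.
Square 0, 7: +0·2° lon, +7·1° lat → SW at lon 0°, lat -3°.
Subsquare f=5, x=23: +5·0.0833333° lon, +23·0.0416667° lat → SW at lon 0.416667°, lat -2.04167°.
Cell spans 0.0833333° lon × 0.0416667° lat. NE corner is SW corner plus one full cell.
latitude 2.0000° S, longitude 0.5000° E.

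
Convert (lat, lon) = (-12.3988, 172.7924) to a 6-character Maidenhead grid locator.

RH67jo

Add 180° to longitude and 90° to latitude: 352.7924, 77.6012.
Field: lon ⌊352.7924/20⌋ = 17 → R; lat ⌊77.6012/10⌋ = 7 → H.
Square: lon ⌊12.7924/2⌋ = 6; lat ⌊7.6012/1⌋ = 7.
Subsquare: lon ⌊0.7924/0.0833333⌋ = 9 → j; lat ⌊0.6012/0.0416667⌋ = 14 → o.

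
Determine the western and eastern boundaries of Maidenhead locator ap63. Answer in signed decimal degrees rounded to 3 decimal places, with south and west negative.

-168.000, -166.000

Field A=0, P=15: +0·20° lon, +15·10° lat → SW at lon -180°, lat 60°.
Square 6, 3: +6·2° lon, +3·1° lat → SW at lon -168°, lat 63°.
Cell spans 2° lon × 1° lat.
west -168.000, east -166.000.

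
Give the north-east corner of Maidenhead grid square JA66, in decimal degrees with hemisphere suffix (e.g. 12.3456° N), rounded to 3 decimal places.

83.000° S, 14.000° E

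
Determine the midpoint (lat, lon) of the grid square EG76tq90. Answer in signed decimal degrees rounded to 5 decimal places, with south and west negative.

-23.33125, -84.33750

Field E=4, G=6: +4·20° lon, +6·10° lat → SW at lon -100°, lat -30°.
Square 7, 6: +7·2° lon, +6·1° lat → SW at lon -86°, lat -24°.
Subsquare t=19, q=16: +19·0.0833333° lon, +16·0.0416667° lat → SW at lon -84.4167°, lat -23.3333°.
Extended square 9, 0: +9·0.00833333° lon, +0·0.00416667° lat → SW at lon -84.3417°, lat -23.3333°.
Cell spans 0.00833333° lon × 0.00416667° lat. Centre is SW corner plus half of each.
latitude -23.33125, longitude -84.33750.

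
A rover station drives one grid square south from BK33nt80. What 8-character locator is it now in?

Latitude extended square 0; −1 → -1, wraps to 9, carry into subsquare.
Latitude subsquare t = 19; −1 → 18 = s.
The longitude characters are unchanged.

BK33ns89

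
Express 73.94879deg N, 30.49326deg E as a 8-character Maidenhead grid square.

Shift to the Maidenhead origin (180°W, 90°S): lon 210.49326, lat 163.94879.
Field: 210.49326/20 → 10 → K, 163.94879/10 → 16 → Q; chars KQ.
Square: 10.49326/2 → 5, 3.94879/1 → 3; chars 53.
Subsquare: 0.49326/0.0833333 → 5 → f, 0.94879/0.0416667 → 22 → w; chars fw.
Extended square: 0.07659/0.00833333 → 9, 0.03212/0.00416667 → 7; chars 97.

KQ53fw97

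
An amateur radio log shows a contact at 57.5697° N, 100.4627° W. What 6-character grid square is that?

DO97sn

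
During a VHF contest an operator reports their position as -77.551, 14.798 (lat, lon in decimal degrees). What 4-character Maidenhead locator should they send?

JB72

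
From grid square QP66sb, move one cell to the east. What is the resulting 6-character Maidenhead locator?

QP66tb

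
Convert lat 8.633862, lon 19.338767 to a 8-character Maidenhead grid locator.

JJ98qp02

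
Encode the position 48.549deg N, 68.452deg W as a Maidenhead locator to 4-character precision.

FN58

Add 180° to longitude and 90° to latitude: 111.55, 138.55.
Field (20°×10°, letters A–R): 111.55/20 → 5 → F, 138.55/10 → 13 → N; chars FN.
Square (2°×1°, digits 0–9): 11.55/2 → 5, 8.55/1 → 8; chars 58.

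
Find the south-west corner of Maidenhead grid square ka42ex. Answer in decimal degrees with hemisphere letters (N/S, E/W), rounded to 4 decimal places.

87.0417° S, 28.3333° E

Field K=10, A=0: +10·20° lon, +0·10° lat → SW at lon 20°, lat -90°.
Square 4, 2: +4·2° lon, +2·1° lat → SW at lon 28°, lat -88°.
Subsquare e=4, x=23: +4·0.0833333° lon, +23·0.0416667° lat → SW at lon 28.3333°, lat -87.0417°.
latitude 87.0417° S, longitude 28.3333° E.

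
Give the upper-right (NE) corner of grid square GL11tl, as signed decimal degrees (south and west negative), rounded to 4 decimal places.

Field G=6, L=11: +6·20° lon, +11·10° lat → SW at lon -60°, lat 20°.
Square 1, 1: +1·2° lon, +1·1° lat → SW at lon -58°, lat 21°.
Subsquare t=19, l=11: +19·0.0833333° lon, +11·0.0416667° lat → SW at lon -56.4167°, lat 21.4583°.
Cell spans 0.0833333° lon × 0.0416667° lat. NE corner is SW corner plus one full cell.
latitude 21.5000, longitude -56.3333.

21.5000, -56.3333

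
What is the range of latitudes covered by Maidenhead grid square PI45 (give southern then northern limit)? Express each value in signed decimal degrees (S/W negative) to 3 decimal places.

Field P=15, I=8: +15·20° lon, +8·10° lat → SW at lon 120°, lat -10°.
Square 4, 5: +4·2° lon, +5·1° lat → SW at lon 128°, lat -5°.
Cell spans 2° lon × 1° lat.
south -5.000, north -4.000.

-5.000, -4.000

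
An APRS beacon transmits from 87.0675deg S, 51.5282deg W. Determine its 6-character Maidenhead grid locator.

GA42fw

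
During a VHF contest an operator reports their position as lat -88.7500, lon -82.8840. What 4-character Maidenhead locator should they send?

Add 180° to longitude and 90° to latitude: 97.12, 1.25.
Field (20°×10°, letters A–R): lon ⌊97.12/20⌋ = 4 → E; lat ⌊1.25/10⌋ = 0 → A.
Square (2°×1°, digits 0–9): lon ⌊17.12/2⌋ = 8; lat ⌊1.25/1⌋ = 1.

EA81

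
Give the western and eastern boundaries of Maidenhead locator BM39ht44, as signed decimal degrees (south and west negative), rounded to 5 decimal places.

-153.38333, -153.37500

Field B=1, M=12: +1·20° lon, +12·10° lat → SW at lon -160°, lat 30°.
Square 3, 9: +3·2° lon, +9·1° lat → SW at lon -154°, lat 39°.
Subsquare h=7, t=19: +7·0.0833333° lon, +19·0.0416667° lat → SW at lon -153.417°, lat 39.7917°.
Extended square 4, 4: +4·0.00833333° lon, +4·0.00416667° lat → SW at lon -153.383°, lat 39.8083°.
Cell spans 0.00833333° lon × 0.00416667° lat.
west -153.38333, east -153.37500.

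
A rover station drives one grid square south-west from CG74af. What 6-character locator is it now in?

CG64xe

Longitude subsquare a = 0; −1 → -1, wraps to 23 = x, carry into square.
Longitude square 7; −1 → 6.
Latitude subsquare f = 5; −1 → 4 = e.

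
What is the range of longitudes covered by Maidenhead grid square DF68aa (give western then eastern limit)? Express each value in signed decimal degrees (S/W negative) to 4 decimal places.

Field D=3, F=5: +3·20° lon, +5·10° lat → SW at lon -120°, lat -40°.
Square 6, 8: +6·2° lon, +8·1° lat → SW at lon -108°, lat -32°.
Subsquare a=0, a=0: +0·0.0833333° lon, +0·0.0416667° lat → SW at lon -108°, lat -32°.
Cell spans 0.0833333° lon × 0.0416667° lat.
west -108.0000, east -107.9167.

-108.0000, -107.9167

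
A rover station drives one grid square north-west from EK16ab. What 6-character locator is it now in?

EK06xc

Longitude subsquare a = 0; −1 → -1, wraps to 23 = x, carry into square.
Longitude square 1; −1 → 0.
Latitude subsquare b = 1; +1 → 2 = c.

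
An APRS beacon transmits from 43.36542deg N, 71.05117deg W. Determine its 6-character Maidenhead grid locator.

FN43li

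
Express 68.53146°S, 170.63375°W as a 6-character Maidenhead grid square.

AC41ql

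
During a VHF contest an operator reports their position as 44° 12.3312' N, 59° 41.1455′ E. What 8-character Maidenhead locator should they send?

Shift to the Maidenhead origin (180°W, 90°S): lon 239.68576, lat 134.20552.
Field: lon ⌊239.68576/20⌋ = 11 → L; lat ⌊134.20552/10⌋ = 13 → N.
Square: lon ⌊19.68576/2⌋ = 9; lat ⌊4.20552/1⌋ = 4.
Subsquare: lon ⌊1.68576/0.0833333⌋ = 20 → u; lat ⌊0.20552/0.0416667⌋ = 4 → e.
Extended square: lon ⌊0.01909/0.00833333⌋ = 2; lat ⌊0.03885/0.00416667⌋ = 9.

LN94ue29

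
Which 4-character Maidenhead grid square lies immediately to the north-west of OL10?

Longitude square 1; −1 → 0.
Latitude square 0; +1 → 1.

OL01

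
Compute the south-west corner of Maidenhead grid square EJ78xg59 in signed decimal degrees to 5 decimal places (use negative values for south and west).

8.28750, -84.04167

Field E=4, J=9: +4·20° lon, +9·10° lat → SW at lon -100°, lat 0°.
Square 7, 8: +7·2° lon, +8·1° lat → SW at lon -86°, lat 8°.
Subsquare x=23, g=6: +23·0.0833333° lon, +6·0.0416667° lat → SW at lon -84.0833°, lat 8.25°.
Extended square 5, 9: +5·0.00833333° lon, +9·0.00416667° lat → SW at lon -84.0417°, lat 8.2875°.
latitude 8.28750, longitude -84.04167.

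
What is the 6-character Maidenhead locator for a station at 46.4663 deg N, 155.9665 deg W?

BN26al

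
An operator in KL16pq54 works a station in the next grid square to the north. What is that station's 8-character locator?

Latitude extended square 4; +1 → 5.
The longitude characters are unchanged.

KL16pq55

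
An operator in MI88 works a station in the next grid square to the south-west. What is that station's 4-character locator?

Longitude square 8; −1 → 7.
Latitude square 8; −1 → 7.

MI77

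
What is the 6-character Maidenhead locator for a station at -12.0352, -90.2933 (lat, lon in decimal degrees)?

Add 180° to longitude and 90° to latitude: 89.7067, 77.9648.
Field: 89.7067/20 → 4 → E, 77.9648/10 → 7 → H; chars EH.
Square: 9.7067/2 → 4, 7.9648/1 → 7; chars 47.
Subsquare: 1.7067/0.0833333 → 20 → u, 0.9648/0.0416667 → 23 → x; chars ux.

EH47ux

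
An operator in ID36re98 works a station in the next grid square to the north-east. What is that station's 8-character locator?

ID36se09

Longitude extended square 9; +1 → 10, wraps to 0, carry into subsquare.
Longitude subsquare r = 17; +1 → 18 = s.
Latitude extended square 8; +1 → 9.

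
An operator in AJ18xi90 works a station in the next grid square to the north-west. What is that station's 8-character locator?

Longitude extended square 9; −1 → 8.
Latitude extended square 0; +1 → 1.

AJ18xi81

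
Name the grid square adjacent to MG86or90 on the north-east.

MG86pr01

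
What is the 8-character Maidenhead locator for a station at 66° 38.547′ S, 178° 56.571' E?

Shift to the Maidenhead origin (180°W, 90°S): lon 358.94285, lat 23.35755.
Field: 358.94285/20 → 17 → R, 23.35755/10 → 2 → C; chars RC.
Square: 18.94285/2 → 9, 3.35755/1 → 3; chars 93.
Subsquare: 0.94285/0.0833333 → 11 → l, 0.35755/0.0416667 → 8 → i; chars li.
Extended square: 0.02618/0.00833333 → 3, 0.02422/0.00416667 → 5; chars 35.

RC93li35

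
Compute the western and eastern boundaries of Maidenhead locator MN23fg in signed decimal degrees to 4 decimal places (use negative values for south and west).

Field M=12, N=13: +12·20° lon, +13·10° lat → SW at lon 60°, lat 40°.
Square 2, 3: +2·2° lon, +3·1° lat → SW at lon 64°, lat 43°.
Subsquare f=5, g=6: +5·0.0833333° lon, +6·0.0416667° lat → SW at lon 64.4167°, lat 43.25°.
Cell spans 0.0833333° lon × 0.0416667° lat.
west 64.4167, east 64.5000.

64.4167, 64.5000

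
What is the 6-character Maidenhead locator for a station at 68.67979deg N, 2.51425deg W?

IP88rq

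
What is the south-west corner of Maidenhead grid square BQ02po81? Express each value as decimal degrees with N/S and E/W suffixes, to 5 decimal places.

72.58750° N, 158.68333° W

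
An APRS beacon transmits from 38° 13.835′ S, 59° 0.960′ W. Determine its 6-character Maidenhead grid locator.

Shift to the Maidenhead origin (180°W, 90°S): lon 120.9840, lat 51.7694.
Field: 120.9840/20 → 6 → G, 51.7694/10 → 5 → F; chars GF.
Square: 0.9840/2 → 0, 1.7694/1 → 1; chars 01.
Subsquare: 0.9840/0.0833333 → 11 → l, 0.7694/0.0416667 → 18 → s; chars ls.

GF01ls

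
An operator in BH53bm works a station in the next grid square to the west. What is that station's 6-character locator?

BH53am

Longitude subsquare b = 1; −1 → 0 = a.
The latitude characters are unchanged.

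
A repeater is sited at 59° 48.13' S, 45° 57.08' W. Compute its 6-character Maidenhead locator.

GD70ae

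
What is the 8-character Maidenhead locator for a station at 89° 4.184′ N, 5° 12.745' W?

Shift to the Maidenhead origin (180°W, 90°S): lon 174.78758, lat 179.06973.
Field: 174.78758/20 → 8 → I, 179.06973/10 → 17 → R; chars IR.
Square: 14.78758/2 → 7, 9.06973/1 → 9; chars 79.
Subsquare: 0.78758/0.0833333 → 9 → j, 0.06973/0.0416667 → 1 → b; chars jb.
Extended square: 0.03758/0.00833333 → 4, 0.02807/0.00416667 → 6; chars 46.

IR79jb46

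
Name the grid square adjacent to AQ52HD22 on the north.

Latitude extended square 2; +1 → 3.
The longitude characters are unchanged.

AQ52hd23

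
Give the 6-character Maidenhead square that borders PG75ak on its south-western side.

PG65xj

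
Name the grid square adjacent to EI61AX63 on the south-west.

EI61ax52

Longitude extended square 6; −1 → 5.
Latitude extended square 3; −1 → 2.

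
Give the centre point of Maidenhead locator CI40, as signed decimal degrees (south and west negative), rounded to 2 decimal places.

-9.50, -131.00

Field C=2, I=8: +2·20° lon, +8·10° lat → SW at lon -140°, lat -10°.
Square 4, 0: +4·2° lon, +0·1° lat → SW at lon -132°, lat -10°.
Cell spans 2° lon × 1° lat. Centre is SW corner plus half of each.
latitude -9.50, longitude -131.00.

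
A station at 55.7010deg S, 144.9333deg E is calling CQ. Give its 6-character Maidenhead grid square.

QD24lh

Shift to the Maidenhead origin (180°W, 90°S): lon 324.9333, lat 34.2990.
Field: 324.9333/20 → 16 → Q, 34.2990/10 → 3 → D; chars QD.
Square: 4.9333/2 → 2, 4.2990/1 → 4; chars 24.
Subsquare: 0.9333/0.0833333 → 11 → l, 0.2990/0.0416667 → 7 → h; chars lh.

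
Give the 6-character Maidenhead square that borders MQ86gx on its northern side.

MQ87ga

Latitude subsquare x = 23; +1 → 24, wraps to 0 = a, carry into square.
Latitude square 6; +1 → 7.
The longitude characters are unchanged.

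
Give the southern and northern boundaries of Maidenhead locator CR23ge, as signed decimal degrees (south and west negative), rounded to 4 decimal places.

83.1667, 83.2083

Field C=2, R=17: +2·20° lon, +17·10° lat → SW at lon -140°, lat 80°.
Square 2, 3: +2·2° lon, +3·1° lat → SW at lon -136°, lat 83°.
Subsquare g=6, e=4: +6·0.0833333° lon, +4·0.0416667° lat → SW at lon -135.5°, lat 83.1667°.
Cell spans 0.0833333° lon × 0.0416667° lat.
south 83.1667, north 83.2083.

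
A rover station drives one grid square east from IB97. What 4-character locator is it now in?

JB07

Longitude square 9; +1 → 10, wraps to 0, carry into field.
Longitude field I = 8; +1 → 9 = J.
The latitude characters are unchanged.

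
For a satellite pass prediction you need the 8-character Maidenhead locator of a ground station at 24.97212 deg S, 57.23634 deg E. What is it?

Shift to the Maidenhead origin (180°W, 90°S): lon 237.23634, lat 65.02788.
Field: lon ⌊237.23634/20⌋ = 11 → L; lat ⌊65.02788/10⌋ = 6 → G.
Square: lon ⌊17.23634/2⌋ = 8; lat ⌊5.02788/1⌋ = 5.
Subsquare: lon ⌊1.23634/0.0833333⌋ = 14 → o; lat ⌊0.02788/0.0416667⌋ = 0 → a.
Extended square: lon ⌊0.06967/0.00833333⌋ = 8; lat ⌊0.02788/0.00416667⌋ = 6.

LG85oa86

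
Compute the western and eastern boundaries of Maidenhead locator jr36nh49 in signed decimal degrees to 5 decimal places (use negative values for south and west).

7.11667, 7.12500

Field J=9, R=17: +9·20° lon, +17·10° lat → SW at lon 0°, lat 80°.
Square 3, 6: +3·2° lon, +6·1° lat → SW at lon 6°, lat 86°.
Subsquare n=13, h=7: +13·0.0833333° lon, +7·0.0416667° lat → SW at lon 7.08333°, lat 86.2917°.
Extended square 4, 9: +4·0.00833333° lon, +9·0.00416667° lat → SW at lon 7.11667°, lat 86.3292°.
Cell spans 0.00833333° lon × 0.00416667° lat.
west 7.11667, east 7.12500.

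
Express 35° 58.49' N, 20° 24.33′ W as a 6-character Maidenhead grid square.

Shift to the Maidenhead origin (180°W, 90°S): lon 159.5945, lat 125.9748.
Field: lon ⌊159.5945/20⌋ = 7 → H; lat ⌊125.9748/10⌋ = 12 → M.
Square: lon ⌊19.5945/2⌋ = 9; lat ⌊5.9748/1⌋ = 5.
Subsquare: lon ⌊1.5945/0.0833333⌋ = 19 → t; lat ⌊0.9748/0.0416667⌋ = 23 → x.

HM95tx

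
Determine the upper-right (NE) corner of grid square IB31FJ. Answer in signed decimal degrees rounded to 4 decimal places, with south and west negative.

-78.5833, -13.5000

Field I=8, B=1: +8·20° lon, +1·10° lat → SW at lon -20°, lat -80°.
Square 3, 1: +3·2° lon, +1·1° lat → SW at lon -14°, lat -79°.
Subsquare f=5, j=9: +5·0.0833333° lon, +9·0.0416667° lat → SW at lon -13.5833°, lat -78.625°.
Cell spans 0.0833333° lon × 0.0416667° lat. NE corner is SW corner plus one full cell.
latitude -78.5833, longitude -13.5000.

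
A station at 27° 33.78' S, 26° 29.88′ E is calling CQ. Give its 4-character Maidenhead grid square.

KG32

Add 180° to longitude and 90° to latitude: 206.50, 62.44.
Field (20°×10°, letters A–R): lon ⌊206.50/20⌋ = 10 → K; lat ⌊62.44/10⌋ = 6 → G.
Square (2°×1°, digits 0–9): lon ⌊6.50/2⌋ = 3; lat ⌊2.44/1⌋ = 2.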